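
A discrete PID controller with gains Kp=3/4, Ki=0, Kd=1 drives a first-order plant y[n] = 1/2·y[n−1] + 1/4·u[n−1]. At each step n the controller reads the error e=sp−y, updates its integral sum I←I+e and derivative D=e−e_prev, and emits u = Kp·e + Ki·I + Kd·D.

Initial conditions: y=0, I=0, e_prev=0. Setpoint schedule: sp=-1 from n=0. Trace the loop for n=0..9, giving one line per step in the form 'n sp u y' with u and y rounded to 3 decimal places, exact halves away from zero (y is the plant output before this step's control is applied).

(exact arithmetic carried between steps; '≈' marks a value shown rounded to 6 d.p. or computed from one; I and e_prev carry over from the previous line; the table rounds u and y to 3 d.p., halves away from zero)
n=0: y=0, sp=-1, e=sp−y=-1; I=-1, D=e−e_prev=-1; u=3/4·(-1)+0·(-1)+1·(-1)=-1.75; next y=1/2·0+1/4·(-1.75)=-0.4375
n=1: y=-0.4375, sp=-1, e=sp−y=-0.5625; I=-1.5625, D=e−e_prev=0.4375; u=3/4·(-0.5625)+0·(-1.5625)+1·0.4375=0.015625; next y=1/2·(-0.4375)+1/4·0.015625≈-0.214844
n=2: y≈-0.214844, sp=-1, e=sp−y≈-0.785156; I≈-2.347656, D=e−e_prev≈-0.222656; u=3/4·(-0.785156)+0·(-2.347656)+1·(-0.222656)≈-0.811523; next y=1/2·(-0.214844)+1/4·(-0.811523)≈-0.310303
n=3: y≈-0.310303, sp=-1, e=sp−y≈-0.689697; I≈-3.037354, D=e−e_prev≈0.095459; u=3/4·(-0.689697)+0·(-3.037354)+1·0.095459≈-0.421814; next y=1/2·(-0.310303)+1/4·(-0.421814)≈-0.260605
n=4: y≈-0.260605, sp=-1, e=sp−y≈-0.739395; I≈-3.776749, D=e−e_prev≈-0.049698; u=3/4·(-0.739395)+0·(-3.776749)+1·(-0.049698)≈-0.604244; next y=1/2·(-0.260605)+1/4·(-0.604244)≈-0.281363
n=5: y≈-0.281363, sp=-1, e=sp−y≈-0.718637; I≈-4.495385, D=e−e_prev≈0.020759; u=3/4·(-0.718637)+0·(-4.495385)+1·0.020759≈-0.518219; next y=1/2·(-0.281363)+1/4·(-0.518219)≈-0.270236
n=6: y≈-0.270236, sp=-1, e=sp−y≈-0.729764; I≈-5.225149, D=e−e_prev≈-0.011127; u=3/4·(-0.729764)+0·(-5.225149)+1·(-0.011127)≈-0.558450; next y=1/2·(-0.270236)+1/4·(-0.558450)≈-0.274731
n=7: y≈-0.274731, sp=-1, e=sp−y≈-0.725269; I≈-5.950418, D=e−e_prev≈0.004494; u=3/4·(-0.725269)+0·(-5.950418)+1·0.004494≈-0.539458; next y=1/2·(-0.274731)+1/4·(-0.539458)≈-0.272230
n=8: y≈-0.272230, sp=-1, e=sp−y≈-0.727770; I≈-6.678188, D=e−e_prev≈-0.002501; u=3/4·(-0.727770)+0·(-6.678188)+1·(-0.002501)≈-0.548329; next y=1/2·(-0.272230)+1/4·(-0.548329)≈-0.273197
n=9: y≈-0.273197, sp=-1, e=sp−y≈-0.726803; I≈-7.404991, D=e−e_prev≈0.000967; u=3/4·(-0.726803)+0·(-7.404991)+1·0.000967≈-0.544135; next y=1/2·(-0.273197)+1/4·(-0.544135)≈-0.272632

0 -1 -1.750 0.000
1 -1 0.016 -0.438
2 -1 -0.812 -0.215
3 -1 -0.422 -0.310
4 -1 -0.604 -0.261
5 -1 -0.518 -0.281
6 -1 -0.558 -0.270
7 -1 -0.539 -0.275
8 -1 -0.548 -0.272
9 -1 -0.544 -0.273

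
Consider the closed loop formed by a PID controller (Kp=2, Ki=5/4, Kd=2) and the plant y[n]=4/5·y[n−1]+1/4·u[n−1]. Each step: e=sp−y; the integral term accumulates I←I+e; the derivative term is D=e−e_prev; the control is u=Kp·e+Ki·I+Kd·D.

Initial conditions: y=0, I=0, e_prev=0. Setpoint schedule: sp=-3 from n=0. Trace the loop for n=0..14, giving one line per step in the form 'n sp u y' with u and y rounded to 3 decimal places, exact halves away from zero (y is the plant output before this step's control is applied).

(exact arithmetic carried between steps; '≈' marks a value shown rounded to 6 d.p. or computed from one; I and e_prev carry over from the previous line; the table rounds u and y to 3 d.p., halves away from zero)
n=0: y=0, sp=-3, e=sp−y=-3; I=-3, D=e−e_prev=-3; u=2·(-3)+5/4·(-3)+2·(-3)=-15.75; next y=4/5·0+1/4·(-15.75)=-3.9375
n=1: y=-3.9375, sp=-3, e=sp−y=0.9375; I=-2.0625, D=e−e_prev=3.9375; u=2·0.9375+5/4·(-2.0625)+2·3.9375=7.171875; next y=4/5·(-3.9375)+1/4·7.171875≈-1.357031
n=2: y≈-1.357031, sp=-3, e=sp−y≈-1.642969; I≈-3.705469, D=e−e_prev≈-2.580469; u=2·(-1.642969)+5/4·(-3.705469)+2·(-2.580469)≈-13.078711; next y=4/5·(-1.357031)+1/4·(-13.078711)≈-4.355303
n=3: y≈-4.355303, sp=-3, e=sp−y≈1.355303; I≈-2.350166, D=e−e_prev≈2.998271; u=2·1.355303+5/4·(-2.350166)+2·2.998271≈5.769441; next y=4/5·(-4.355303)+1/4·5.769441≈-2.041882
n=4: y≈-2.041882, sp=-3, e=sp−y≈-0.958118; I≈-3.308284, D=e−e_prev≈-2.313421; u=2·(-0.958118)+5/4·(-3.308284)+2·(-2.313421)≈-10.678433; next y=4/5·(-2.041882)+1/4·(-10.678433)≈-4.303114
n=5: y≈-4.303114, sp=-3, e=sp−y≈1.303114; I≈-2.005170, D=e−e_prev≈2.261232; u=2·1.303114+5/4·(-2.005170)+2·2.261232≈4.622228; next y=4/5·(-4.303114)+1/4·4.622228≈-2.286934
n=6: y≈-2.286934, sp=-3, e=sp−y≈-0.713066; I≈-2.718236, D=e−e_prev≈-2.016180; u=2·(-0.713066)+5/4·(-2.718236)+2·(-2.016180)≈-8.856287; next y=4/5·(-2.286934)+1/4·(-8.856287)≈-4.043619
n=7: y≈-4.043619, sp=-3, e=sp−y≈1.043619; I≈-1.674617, D=e−e_prev≈1.756685; u=2·1.043619+5/4·(-1.674617)+2·1.756685≈3.507336; next y=4/5·(-4.043619)+1/4·3.507336≈-2.358061
n=8: y≈-2.358061, sp=-3, e=sp−y≈-0.641939; I≈-2.316556, D=e−e_prev≈-1.685558; u=2·(-0.641939)+5/4·(-2.316556)+2·(-1.685558)≈-7.550689; next y=4/5·(-2.358061)+1/4·(-7.550689)≈-3.774121
n=9: y≈-3.774121, sp=-3, e=sp−y≈0.774121; I≈-1.542435, D=e−e_prev≈1.416060; u=2·0.774121+5/4·(-1.542435)+2·1.416060≈2.452318; next y=4/5·(-3.774121)+1/4·2.452318≈-2.406217
n=10: y≈-2.406217, sp=-3, e=sp−y≈-0.593783; I≈-2.136218, D=e−e_prev≈-1.367904; u=2·(-0.593783)+5/4·(-2.136218)+2·(-1.367904)≈-6.593645; next y=4/5·(-2.406217)+1/4·(-6.593645)≈-3.573385
n=11: y≈-3.573385, sp=-3, e=sp−y≈0.573385; I≈-1.562833, D=e−e_prev≈1.167168; u=2·0.573385+5/4·(-1.562833)+2·1.167168≈1.527565; next y=4/5·(-3.573385)+1/4·1.527565≈-2.476817
n=12: y≈-2.476817, sp=-3, e=sp−y≈-0.523183; I≈-2.086016, D=e−e_prev≈-1.096568; u=2·(-0.523183)+5/4·(-2.086016)+2·(-1.096568)≈-5.847023; next y=4/5·(-2.476817)+1/4·(-5.847023)≈-3.443209
n=13: y≈-3.443209, sp=-3, e=sp−y≈0.443209; I≈-1.642807, D=e−e_prev≈0.966392; u=2·0.443209+5/4·(-1.642807)+2·0.966392≈0.765695; next y=4/5·(-3.443209)+1/4·0.765695≈-2.563144
n=14: y≈-2.563144, sp=-3, e=sp−y≈-0.436856; I≈-2.079663, D=e−e_prev≈-0.880065; u=2·(-0.436856)+5/4·(-2.079663)+2·(-0.880065)≈-5.233422; next y=4/5·(-2.563144)+1/4·(-5.233422)≈-3.358871

0 -3 -15.750 0.000
1 -3 7.172 -3.938
2 -3 -13.079 -1.357
3 -3 5.769 -4.355
4 -3 -10.678 -2.042
5 -3 4.622 -4.303
6 -3 -8.856 -2.287
7 -3 3.507 -4.044
8 -3 -7.551 -2.358
9 -3 2.452 -3.774
10 -3 -6.594 -2.406
11 -3 1.528 -3.573
12 -3 -5.847 -2.477
13 -3 0.766 -3.443
14 -3 -5.233 -2.563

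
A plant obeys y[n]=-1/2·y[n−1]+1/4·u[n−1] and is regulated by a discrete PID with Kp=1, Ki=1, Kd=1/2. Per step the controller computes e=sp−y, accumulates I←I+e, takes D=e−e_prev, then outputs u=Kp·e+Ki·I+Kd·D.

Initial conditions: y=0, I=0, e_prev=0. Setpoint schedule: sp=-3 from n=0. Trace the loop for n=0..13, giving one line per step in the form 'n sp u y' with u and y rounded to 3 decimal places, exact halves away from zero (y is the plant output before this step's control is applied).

(exact arithmetic carried between steps; '≈' marks a value shown rounded to 6 d.p. or computed from one; I and e_prev carry over from the previous line; the table rounds u and y to 3 d.p., halves away from zero)
n=0: y=0, sp=-3, e=sp−y=-3; I=-3, D=e−e_prev=-3; u=1·(-3)+1·(-3)+1/2·(-3)=-7.5; next y=-1/2·0+1/4·(-7.5)=-1.875
n=1: y=-1.875, sp=-3, e=sp−y=-1.125; I=-4.125, D=e−e_prev=1.875; u=1·(-1.125)+1·(-4.125)+1/2·1.875=-4.3125; next y=-1/2·(-1.875)+1/4·(-4.3125)=-0.140625
n=2: y=-0.140625, sp=-3, e=sp−y=-2.859375; I=-6.984375, D=e−e_prev=-1.734375; u=1·(-2.859375)+1·(-6.984375)+1/2·(-1.734375)≈-10.710938; next y=-1/2·(-0.140625)+1/4·(-10.710938)≈-2.607422
n=3: y≈-2.607422, sp=-3, e=sp−y≈-0.392578; I≈-7.376953, D=e−e_prev≈2.466797; u=1·(-0.392578)+1·(-7.376953)+1/2·2.466797≈-6.536133; next y=-1/2·(-2.607422)+1/4·(-6.536133)≈-0.330322
n=4: y≈-0.330322, sp=-3, e=sp−y≈-2.669678; I≈-10.046631, D=e−e_prev≈-2.277100; u=1·(-2.669678)+1·(-10.046631)+1/2·(-2.277100)≈-13.854858; next y=-1/2·(-0.330322)+1/4·(-13.854858)≈-3.298553
n=5: y≈-3.298553, sp=-3, e=sp−y≈0.298553; I≈-9.748077, D=e−e_prev≈2.968231; u=1·0.298553+1·(-9.748077)+1/2·2.968231≈-7.965408; next y=-1/2·(-3.298553)+1/4·(-7.965408)≈-0.342075
n=6: y≈-0.342075, sp=-3, e=sp−y≈-2.657925; I≈-12.406002, D=e−e_prev≈-2.956478; u=1·(-2.657925)+1·(-12.406002)+1/2·(-2.956478)≈-16.542166; next y=-1/2·(-0.342075)+1/4·(-16.542166)≈-3.964504
n=7: y≈-3.964504, sp=-3, e=sp−y≈0.964504; I≈-11.441498, D=e−e_prev≈3.622428; u=1·0.964504+1·(-11.441498)+1/2·3.622428≈-8.665780; next y=-1/2·(-3.964504)+1/4·(-8.665780)≈-0.184193
n=8: y≈-0.184193, sp=-3, e=sp−y≈-2.815807; I≈-14.257305, D=e−e_prev≈-3.780311; u=1·(-2.815807)+1·(-14.257305)+1/2·(-3.780311)≈-18.963267; next y=-1/2·(-0.184193)+1/4·(-18.963267)≈-4.648720
n=9: y≈-4.648720, sp=-3, e=sp−y≈1.648720; I≈-12.608585, D=e−e_prev≈4.464527; u=1·1.648720+1·(-12.608585)+1/2·4.464527≈-8.727601; next y=-1/2·(-4.648720)+1/4·(-8.727601)≈0.142460
n=10: y≈0.142460, sp=-3, e=sp−y≈-3.142460; I≈-15.751045, D=e−e_prev≈-4.791180; u=1·(-3.142460)+1·(-15.751045)+1/2·(-4.791180)≈-21.289094; next y=-1/2·0.142460+1/4·(-21.289094)≈-5.393504
n=11: y≈-5.393504, sp=-3, e=sp−y≈2.393504; I≈-13.357541, D=e−e_prev≈5.535963; u=1·2.393504+1·(-13.357541)+1/2·5.535963≈-8.196056; next y=-1/2·(-5.393504)+1/4·(-8.196056)≈0.647738
n=12: y≈0.647738, sp=-3, e=sp−y≈-3.647738; I≈-17.005279, D=e−e_prev≈-6.041241; u=1·(-3.647738)+1·(-17.005279)+1/2·(-6.041241)≈-23.673637; next y=-1/2·0.647738+1/4·(-23.673637)≈-6.242278
n=13: y≈-6.242278, sp=-3, e=sp−y≈3.242278; I≈-13.763001, D=e−e_prev≈6.890016; u=1·3.242278+1·(-13.763001)+1/2·6.890016≈-7.075715; next y=-1/2·(-6.242278)+1/4·(-7.075715)≈1.352210

0 -3 -7.500 0.000
1 -3 -4.313 -1.875
2 -3 -10.711 -0.141
3 -3 -6.536 -2.607
4 -3 -13.855 -0.330
5 -3 -7.965 -3.299
6 -3 -16.542 -0.342
7 -3 -8.666 -3.965
8 -3 -18.963 -0.184
9 -3 -8.728 -4.649
10 -3 -21.289 0.142
11 -3 -8.196 -5.394
12 -3 -23.674 0.648
13 -3 -7.076 -6.242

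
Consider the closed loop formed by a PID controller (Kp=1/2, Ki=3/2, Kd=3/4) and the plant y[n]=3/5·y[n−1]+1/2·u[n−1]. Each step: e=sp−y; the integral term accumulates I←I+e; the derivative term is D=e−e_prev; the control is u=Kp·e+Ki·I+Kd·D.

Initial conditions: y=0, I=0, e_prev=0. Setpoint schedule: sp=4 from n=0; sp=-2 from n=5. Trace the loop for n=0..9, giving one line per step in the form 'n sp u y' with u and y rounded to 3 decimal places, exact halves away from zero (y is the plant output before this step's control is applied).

0 4 11.000 0.000
1 4 -1.125 5.500
2 4 8.347 2.738
3 4 -0.297 5.816
4 4 6.094 3.341
5 -2 -15.978 5.052
6 -2 6.754 -4.958
7 -2 -11.057 0.402
8 -2 5.005 -5.287
9 -2 -7.029 -0.669

(exact arithmetic carried between steps; '≈' marks a value shown rounded to 6 d.p. or computed from one; I and e_prev carry over from the previous line; the table rounds u and y to 3 d.p., halves away from zero)
n=0: y=0, sp=4, e=sp−y=4; I=4, D=e−e_prev=4; u=1/2·4+3/2·4+3/4·4=11; next y=3/5·0+1/2·11=5.5
n=1: y=5.5, sp=4, e=sp−y=-1.5; I=2.5, D=e−e_prev=-5.5; u=1/2·(-1.5)+3/2·2.5+3/4·(-5.5)=-1.125; next y=3/5·5.5+1/2·(-1.125)=2.7375
n=2: y=2.7375, sp=4, e=sp−y=1.2625; I=3.7625, D=e−e_prev=2.7625; u=1/2·1.2625+3/2·3.7625+3/4·2.7625=8.346875; next y=3/5·2.7375+1/2·8.346875≈5.815938
n=3: y≈5.815938, sp=4, e=sp−y≈-1.815938; I≈1.946563, D=e−e_prev≈-3.078438; u=1/2·(-1.815938)+3/2·1.946563+3/4·(-3.078438)≈-0.296953; next y=3/5·5.815938+1/2·(-0.296953)≈3.341086
n=4: y≈3.341086, sp=4, e=sp−y≈0.658914; I≈2.605477, D=e−e_prev≈2.474852; u=1/2·0.658914+3/2·2.605477+3/4·2.474852≈6.093811; next y=3/5·3.341086+1/2·6.093811≈5.051557
n=5: y≈5.051557, sp=-2, e=sp−y≈-7.051557; I≈-4.446080, D=e−e_prev≈-7.710471; u=1/2·(-7.051557)+3/2·(-4.446080)+3/4·(-7.710471)≈-15.977752; next y=3/5·5.051557+1/2·(-15.977752)≈-4.957942
n=6: y≈-4.957942, sp=-2, e=sp−y≈2.957942; I≈-1.488138, D=e−e_prev≈10.009499; u=1/2·2.957942+3/2·(-1.488138)+3/4·10.009499≈6.753887; next y=3/5·(-4.957942)+1/2·6.753887≈0.402179
n=7: y≈0.402179, sp=-2, e=sp−y≈-2.402179; I≈-3.890317, D=e−e_prev≈-5.360120; u=1/2·(-2.402179)+3/2·(-3.890317)+3/4·(-5.360120)≈-11.056655; next y=3/5·0.402179+1/2·(-11.056655)≈-5.287020
n=8: y≈-5.287020, sp=-2, e=sp−y≈3.287020; I≈-0.603297, D=e−e_prev≈5.689199; u=1/2·3.287020+3/2·(-0.603297)+3/4·5.689199≈5.005465; next y=3/5·(-5.287020)+1/2·5.005465≈-0.669480
n=9: y≈-0.669480, sp=-2, e=sp−y≈-1.330520; I≈-1.933817, D=e−e_prev≈-4.617540; u=1/2·(-1.330520)+3/2·(-1.933817)+3/4·(-4.617540)≈-7.029140; next y=3/5·(-0.669480)+1/2·(-7.029140)≈-3.916258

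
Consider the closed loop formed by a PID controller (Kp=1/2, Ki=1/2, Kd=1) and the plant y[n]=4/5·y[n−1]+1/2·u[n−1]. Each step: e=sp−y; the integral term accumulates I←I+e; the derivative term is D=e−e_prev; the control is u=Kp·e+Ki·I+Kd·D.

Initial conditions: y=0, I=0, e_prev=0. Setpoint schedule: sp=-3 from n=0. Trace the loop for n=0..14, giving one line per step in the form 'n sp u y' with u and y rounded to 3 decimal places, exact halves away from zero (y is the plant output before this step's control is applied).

(exact arithmetic carried between steps; '≈' marks a value shown rounded to 6 d.p. or computed from one; I and e_prev carry over from the previous line; the table rounds u and y to 3 d.p., halves away from zero)
n=0: y=0, sp=-3, e=sp−y=-3; I=-3, D=e−e_prev=-3; u=1/2·(-3)+1/2·(-3)+1·(-3)=-6; next y=4/5·0+1/2·(-6)=-3
n=1: y=-3, sp=-3, e=sp−y=0; I=-3, D=e−e_prev=3; u=1/2·0+1/2·(-3)+1·3=1.5; next y=4/5·(-3)+1/2·1.5=-1.65
n=2: y=-1.65, sp=-3, e=sp−y=-1.35; I=-4.35, D=e−e_prev=-1.35; u=1/2·(-1.35)+1/2·(-4.35)+1·(-1.35)=-4.2; next y=4/5·(-1.65)+1/2·(-4.2)=-3.42
n=3: y=-3.42, sp=-3, e=sp−y=0.42; I=-3.93, D=e−e_prev=1.77; u=1/2·0.42+1/2·(-3.93)+1·1.77=0.015; next y=4/5·(-3.42)+1/2·0.015=-2.7285
n=4: y=-2.7285, sp=-3, e=sp−y=-0.2715; I=-4.2015, D=e−e_prev=-0.6915; u=1/2·(-0.2715)+1/2·(-4.2015)+1·(-0.6915)=-2.928; next y=4/5·(-2.7285)+1/2·(-2.928)=-3.6468
n=5: y=-3.6468, sp=-3, e=sp−y=0.6468; I=-3.5547, D=e−e_prev=0.9183; u=1/2·0.6468+1/2·(-3.5547)+1·0.9183=-0.53565; next y=4/5·(-3.6468)+1/2·(-0.53565)=-3.185265
n=6: y=-3.185265, sp=-3, e=sp−y=0.185265; I=-3.369435, D=e−e_prev=-0.461535; u=1/2·0.185265+1/2·(-3.369435)+1·(-0.461535)=-2.05362; next y=4/5·(-3.185265)+1/2·(-2.05362)=-3.575022
n=7: y=-3.575022, sp=-3, e=sp−y=0.575022; I=-2.794413, D=e−e_prev=0.389757; u=1/2·0.575022+1/2·(-2.794413)+1·0.389757≈-0.719939; next y=4/5·(-3.575022)+1/2·(-0.719939)≈-3.219987
n=8: y≈-3.219987, sp=-3, e=sp−y≈0.219987; I≈-2.574426, D=e−e_prev≈-0.355035; u=1/2·0.219987+1/2·(-2.574426)+1·(-0.355035)≈-1.532255; next y=4/5·(-3.219987)+1/2·(-1.532255)≈-3.342117
n=9: y≈-3.342117, sp=-3, e=sp−y≈0.342117; I≈-2.232309, D=e−e_prev≈0.122130; u=1/2·0.342117+1/2·(-2.232309)+1·0.122130≈-0.822966; next y=4/5·(-3.342117)+1/2·(-0.822966)≈-3.085177
n=10: y≈-3.085177, sp=-3, e=sp−y≈0.085177; I≈-2.147133, D=e−e_prev≈-0.256940; u=1/2·0.085177+1/2·(-2.147133)+1·(-0.256940)≈-1.287918; next y=4/5·(-3.085177)+1/2·(-1.287918)≈-3.112100
n=11: y≈-3.112100, sp=-3, e=sp−y≈0.112100; I≈-2.035032, D=e−e_prev≈0.026924; u=1/2·0.112100+1/2·(-2.035032)+1·0.026924≈-0.934542; next y=4/5·(-3.112100)+1/2·(-0.934542)≈-2.956951
n=12: y≈-2.956951, sp=-3, e=sp−y≈-0.043049; I≈-2.078081, D=e−e_prev≈-0.155149; u=1/2·(-0.043049)+1/2·(-2.078081)+1·(-0.155149)≈-1.215714; next y=4/5·(-2.956951)+1/2·(-1.215714)≈-2.973418
n=13: y≈-2.973418, sp=-3, e=sp−y≈-0.026582; I≈-2.104663, D=e−e_prev≈0.016467; u=1/2·(-0.026582)+1/2·(-2.104663)+1·0.016467≈-1.049156; next y=4/5·(-2.973418)+1/2·(-1.049156)≈-2.903312
n=14: y≈-2.903312, sp=-3, e=sp−y≈-0.096688; I≈-2.201351, D=e−e_prev≈-0.070106; u=1/2·(-0.096688)+1/2·(-2.201351)+1·(-0.070106)≈-1.219125; next y=4/5·(-2.903312)+1/2·(-1.219125)≈-2.932212

0 -3 -6.000 0.000
1 -3 1.500 -3.000
2 -3 -4.200 -1.650
3 -3 0.015 -3.420
4 -3 -2.928 -2.729
5 -3 -0.536 -3.647
6 -3 -2.054 -3.185
7 -3 -0.720 -3.575
8 -3 -1.532 -3.220
9 -3 -0.823 -3.342
10 -3 -1.288 -3.085
11 -3 -0.935 -3.112
12 -3 -1.216 -2.957
13 -3 -1.049 -2.973
14 -3 -1.219 -2.903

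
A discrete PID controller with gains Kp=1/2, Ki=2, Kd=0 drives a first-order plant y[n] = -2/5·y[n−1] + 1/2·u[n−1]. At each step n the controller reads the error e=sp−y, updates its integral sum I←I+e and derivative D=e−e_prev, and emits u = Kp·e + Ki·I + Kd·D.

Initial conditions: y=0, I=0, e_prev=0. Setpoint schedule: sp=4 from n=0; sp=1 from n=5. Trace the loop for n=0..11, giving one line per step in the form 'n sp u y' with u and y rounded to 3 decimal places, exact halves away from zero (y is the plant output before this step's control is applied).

0 4 10.000 0.000
1 4 5.500 5.000
2 4 14.125 0.750
3 4 5.594 6.763
4 4 16.745 0.092
5 1 -3.549 8.336
6 1 15.391 -5.109
7 1 -9.511 9.739
8 1 18.986 -8.651
9 1 -15.723 12.953
10 1 25.361 -13.043
11 1 -23.904 17.898

(exact arithmetic carried between steps; '≈' marks a value shown rounded to 6 d.p. or computed from one; I and e_prev carry over from the previous line; the table rounds u and y to 3 d.p., halves away from zero)
n=0: y=0, sp=4, e=sp−y=4; I=4, D=e−e_prev=4; u=1/2·4+2·4+0·4=10; next y=-2/5·0+1/2·10=5
n=1: y=5, sp=4, e=sp−y=-1; I=3, D=e−e_prev=-5; u=1/2·(-1)+2·3+0·(-5)=5.5; next y=-2/5·5+1/2·5.5=0.75
n=2: y=0.75, sp=4, e=sp−y=3.25; I=6.25, D=e−e_prev=4.25; u=1/2·3.25+2·6.25+0·4.25=14.125; next y=-2/5·0.75+1/2·14.125=6.7625
n=3: y=6.7625, sp=4, e=sp−y=-2.7625; I=3.4875, D=e−e_prev=-6.0125; u=1/2·(-2.7625)+2·3.4875+0·(-6.0125)=5.59375; next y=-2/5·6.7625+1/2·5.59375=0.091875
n=4: y=0.091875, sp=4, e=sp−y=3.908125; I=7.395625, D=e−e_prev=6.670625; u=1/2·3.908125+2·7.395625+0·6.670625≈16.745313; next y=-2/5·0.091875+1/2·16.745313≈8.335906
n=5: y≈8.335906, sp=1, e=sp−y≈-7.335906; I≈0.059719, D=e−e_prev≈-11.244031; u=1/2·(-7.335906)+2·0.059719+0·(-11.244031)≈-3.548516; next y=-2/5·8.335906+1/2·(-3.548516)≈-5.108620
n=6: y≈-5.108620, sp=1, e=sp−y≈6.108620; I≈6.168339, D=e−e_prev≈13.444527; u=1/2·6.108620+2·6.168339+0·13.444527≈15.390988; next y=-2/5·(-5.108620)+1/2·15.390988≈9.738942
n=7: y≈9.738942, sp=1, e=sp−y≈-8.738942; I≈-2.570603, D=e−e_prev≈-14.847563; u=1/2·(-8.738942)+2·(-2.570603)+0·(-14.847563)≈-9.510678; next y=-2/5·9.738942+1/2·(-9.510678)≈-8.650916
n=8: y≈-8.650916, sp=1, e=sp−y≈9.650916; I≈7.080312, D=e−e_prev≈18.389858; u=1/2·9.650916+2·7.080312+0·18.389858≈18.986083; next y=-2/5·(-8.650916)+1/2·18.986083≈12.953408
n=9: y≈12.953408, sp=1, e=sp−y≈-11.953408; I≈-4.873095, D=e−e_prev≈-21.604323; u=1/2·(-11.953408)+2·(-4.873095)+0·(-21.604323)≈-15.722894; next y=-2/5·12.953408+1/2·(-15.722894)≈-13.042810
n=10: y≈-13.042810, sp=1, e=sp−y≈14.042810; I≈9.169715, D=e−e_prev≈25.996218; u=1/2·14.042810+2·9.169715+0·25.996218≈25.360835; next y=-2/5·(-13.042810)+1/2·25.360835≈17.897542
n=11: y≈17.897542, sp=1, e=sp−y≈-16.897542; I≈-7.727827, D=e−e_prev≈-30.940352; u=1/2·(-16.897542)+2·(-7.727827)+0·(-30.940352)≈-23.904424; next y=-2/5·17.897542+1/2·(-23.904424)≈-19.111229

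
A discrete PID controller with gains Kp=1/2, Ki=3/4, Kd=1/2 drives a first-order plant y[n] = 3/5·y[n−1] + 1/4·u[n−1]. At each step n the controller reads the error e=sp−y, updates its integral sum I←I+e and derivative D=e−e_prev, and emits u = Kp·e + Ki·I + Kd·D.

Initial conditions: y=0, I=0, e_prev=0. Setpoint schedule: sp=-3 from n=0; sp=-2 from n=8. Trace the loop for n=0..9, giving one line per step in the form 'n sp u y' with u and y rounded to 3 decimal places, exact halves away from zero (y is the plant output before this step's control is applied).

(exact arithmetic carried between steps; '≈' marks a value shown rounded to 6 d.p. or computed from one; I and e_prev carry over from the previous line; the table rounds u and y to 3 d.p., halves away from zero)
n=0: y=0, sp=-3, e=sp−y=-3; I=-3, D=e−e_prev=-3; u=1/2·(-3)+3/4·(-3)+1/2·(-3)=-5.25; next y=3/5·0+1/4·(-5.25)=-1.3125
n=1: y=-1.3125, sp=-3, e=sp−y=-1.6875; I=-4.6875, D=e−e_prev=1.3125; u=1/2·(-1.6875)+3/4·(-4.6875)+1/2·1.3125=-3.703125; next y=3/5·(-1.3125)+1/4·(-3.703125)≈-1.713281
n=2: y≈-1.713281, sp=-3, e=sp−y≈-1.286719; I≈-5.974219, D=e−e_prev≈0.400781; u=1/2·(-1.286719)+3/4·(-5.974219)+1/2·0.400781≈-4.923633; next y=3/5·(-1.713281)+1/4·(-4.923633)≈-2.258877
n=3: y≈-2.258877, sp=-3, e=sp−y≈-0.741123; I≈-6.715342, D=e−e_prev≈0.545596; u=1/2·(-0.741123)+3/4·(-6.715342)+1/2·0.545596≈-5.134270; next y=3/5·(-2.258877)+1/4·(-5.134270)≈-2.638894
n=4: y≈-2.638894, sp=-3, e=sp−y≈-0.361106; I≈-7.076448, D=e−e_prev≈0.380017; u=1/2·(-0.361106)+3/4·(-7.076448)+1/2·0.380017≈-5.297881; next y=3/5·(-2.638894)+1/4·(-5.297881)≈-2.907806
n=5: y≈-2.907806, sp=-3, e=sp−y≈-0.092194; I≈-7.168642, D=e−e_prev≈0.268913; u=1/2·(-0.092194)+3/4·(-7.168642)+1/2·0.268913≈-5.288122; next y=3/5·(-2.907806)+1/4·(-5.288122)≈-3.066714
n=6: y≈-3.066714, sp=-3, e=sp−y≈0.066714; I≈-7.101927, D=e−e_prev≈0.158908; u=1/2·0.066714+3/4·(-7.101927)+1/2·0.158908≈-5.213634; next y=3/5·(-3.066714)+1/4·(-5.213634)≈-3.143437
n=7: y≈-3.143437, sp=-3, e=sp−y≈0.143437; I≈-6.958490, D=e−e_prev≈0.076723; u=1/2·0.143437+3/4·(-6.958490)+1/2·0.076723≈-5.108788; next y=3/5·(-3.143437)+1/4·(-5.108788)≈-3.163259
n=8: y≈-3.163259, sp=-2, e=sp−y≈1.163259; I≈-5.795231, D=e−e_prev≈1.019822; u=1/2·1.163259+3/4·(-5.795231)+1/2·1.019822≈-3.254883; next y=3/5·(-3.163259)+1/4·(-3.254883)≈-2.711676
n=9: y≈-2.711676, sp=-2, e=sp−y≈0.711676; I≈-5.083555, D=e−e_prev≈-0.451583; u=1/2·0.711676+3/4·(-5.083555)+1/2·(-0.451583)≈-3.682620; next y=3/5·(-2.711676)+1/4·(-3.682620)≈-2.547661

0 -3 -5.250 0.000
1 -3 -3.703 -1.313
2 -3 -4.924 -1.713
3 -3 -5.134 -2.259
4 -3 -5.298 -2.639
5 -3 -5.288 -2.908
6 -3 -5.214 -3.067
7 -3 -5.109 -3.143
8 -2 -3.255 -3.163
9 -2 -3.683 -2.712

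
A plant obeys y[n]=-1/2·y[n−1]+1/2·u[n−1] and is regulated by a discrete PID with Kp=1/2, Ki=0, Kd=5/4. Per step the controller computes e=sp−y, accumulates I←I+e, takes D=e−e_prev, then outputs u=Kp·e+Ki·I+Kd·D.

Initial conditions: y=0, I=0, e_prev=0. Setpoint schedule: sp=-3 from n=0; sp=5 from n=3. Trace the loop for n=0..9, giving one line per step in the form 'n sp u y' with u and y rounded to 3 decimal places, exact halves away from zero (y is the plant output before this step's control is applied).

0 -3 -5.250 0.000
1 -3 3.094 -2.625
2 -3 -9.785 2.859
3 5 27.138 -6.322
4 5 -34.681 16.730
5 5 68.397 -25.705
6 5 -111.972 47.051
7 5 200.460 -79.512
8 5 -341.864 139.986
9 5 599.101 -240.925

(exact arithmetic carried between steps; '≈' marks a value shown rounded to 6 d.p. or computed from one; I and e_prev carry over from the previous line; the table rounds u and y to 3 d.p., halves away from zero)
n=0: y=0, sp=-3, e=sp−y=-3; I=-3, D=e−e_prev=-3; u=1/2·(-3)+0·(-3)+5/4·(-3)=-5.25; next y=-1/2·0+1/2·(-5.25)=-2.625
n=1: y=-2.625, sp=-3, e=sp−y=-0.375; I=-3.375, D=e−e_prev=2.625; u=1/2·(-0.375)+0·(-3.375)+5/4·2.625=3.09375; next y=-1/2·(-2.625)+1/2·3.09375=2.859375
n=2: y=2.859375, sp=-3, e=sp−y=-5.859375; I=-9.234375, D=e−e_prev=-5.484375; u=1/2·(-5.859375)+0·(-9.234375)+5/4·(-5.484375)≈-9.785156; next y=-1/2·2.859375+1/2·(-9.785156)≈-6.322266
n=3: y≈-6.322266, sp=5, e=sp−y≈11.322266; I≈2.087891, D=e−e_prev≈17.181641; u=1/2·11.322266+0·2.087891+5/4·17.181641≈27.138184; next y=-1/2·(-6.322266)+1/2·27.138184≈16.730225
n=4: y≈16.730225, sp=5, e=sp−y≈-11.730225; I≈-9.642334, D=e−e_prev≈-23.052490; u=1/2·(-11.730225)+0·(-9.642334)+5/4·(-23.052490)≈-34.680725; next y=-1/2·16.730225+1/2·(-34.680725)≈-25.705475
n=5: y≈-25.705475, sp=5, e=sp−y≈30.705475; I≈21.063141, D=e−e_prev≈42.435699; u=1/2·30.705475+0·21.063141+5/4·42.435699≈68.397362; next y=-1/2·(-25.705475)+1/2·68.397362≈47.051418
n=6: y≈47.051418, sp=5, e=sp−y≈-42.051418; I≈-20.988277, D=e−e_prev≈-72.756893; u=1/2·(-42.051418)+0·(-20.988277)+5/4·(-72.756893)≈-111.971826; next y=-1/2·47.051418+1/2·(-111.971826)≈-79.511622
n=7: y≈-79.511622, sp=5, e=sp−y≈84.511622; I≈63.523345, D=e−e_prev≈126.563040; u=1/2·84.511622+0·63.523345+5/4·126.563040≈200.459611; next y=-1/2·(-79.511622)+1/2·200.459611≈139.985617
n=8: y≈139.985617, sp=5, e=sp−y≈-134.985617; I≈-71.462272, D=e−e_prev≈-219.497239; u=1/2·(-134.985617)+0·(-71.462272)+5/4·(-219.497239)≈-341.864357; next y=-1/2·139.985617+1/2·(-341.864357)≈-240.924987
n=9: y≈-240.924987, sp=5, e=sp−y≈245.924987; I≈174.462714, D=e−e_prev≈380.910603; u=1/2·245.924987+0·174.462714+5/4·380.910603≈599.100747; next y=-1/2·(-240.924987)+1/2·599.100747≈420.012867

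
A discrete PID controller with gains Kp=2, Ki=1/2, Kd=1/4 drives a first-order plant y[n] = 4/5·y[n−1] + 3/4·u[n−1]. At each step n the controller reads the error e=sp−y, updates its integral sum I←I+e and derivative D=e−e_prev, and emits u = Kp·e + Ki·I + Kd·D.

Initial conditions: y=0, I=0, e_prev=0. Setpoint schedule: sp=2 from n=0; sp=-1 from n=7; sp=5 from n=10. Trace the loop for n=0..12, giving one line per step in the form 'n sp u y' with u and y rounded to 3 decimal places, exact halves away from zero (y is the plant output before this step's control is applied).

0 2 5.500 0.000
1 2 -5.344 4.125
2 2 7.915 -0.708
3 2 -8.654 5.370
4 2 11.982 -2.194
5 2 -13.732 7.232
6 2 18.308 -4.514
7 -1 -29.865 10.120
8 -1 36.146 -14.302
9 -1 -45.725 15.667
10 5 72.859 -21.760
11 5 -86.858 37.236
12 5 111.397 -35.354

(exact arithmetic carried between steps; '≈' marks a value shown rounded to 6 d.p. or computed from one; I and e_prev carry over from the previous line; the table rounds u and y to 3 d.p., halves away from zero)
n=0: y=0, sp=2, e=sp−y=2; I=2, D=e−e_prev=2; u=2·2+1/2·2+1/4·2=5.5; next y=4/5·0+3/4·5.5=4.125
n=1: y=4.125, sp=2, e=sp−y=-2.125; I=-0.125, D=e−e_prev=-4.125; u=2·(-2.125)+1/2·(-0.125)+1/4·(-4.125)=-5.34375; next y=4/5·4.125+3/4·(-5.34375)≈-0.707813
n=2: y≈-0.707813, sp=2, e=sp−y≈2.707813; I≈2.582813, D=e−e_prev≈4.832813; u=2·2.707813+1/2·2.582813+1/4·4.832813≈7.915234; next y=4/5·(-0.707813)+3/4·7.915234≈5.370176
n=3: y≈5.370176, sp=2, e=sp−y≈-3.370176; I≈-0.787363, D=e−e_prev≈-6.077988; u=2·(-3.370176)+1/2·(-0.787363)+1/4·(-6.077988)≈-8.653530; next y=4/5·5.370176+3/4·(-8.653530)≈-2.194007
n=4: y≈-2.194007, sp=2, e=sp−y≈4.194007; I≈3.406644, D=e−e_prev≈7.564183; u=2·4.194007+1/2·3.406644+1/4·7.564183≈11.982382; next y=4/5·(-2.194007)+3/4·11.982382≈7.231581
n=5: y≈7.231581, sp=2, e=sp−y≈-5.231581; I≈-1.824937, D=e−e_prev≈-9.425588; u=2·(-5.231581)+1/2·(-1.824937)+1/4·(-9.425588)≈-13.732027; next y=4/5·7.231581+3/4·(-13.732027)≈-4.513755
n=6: y≈-4.513755, sp=2, e=sp−y≈6.513755; I≈4.688819, D=e−e_prev≈11.745336; u=2·6.513755+1/2·4.688819+1/4·11.745336≈18.308254; next y=4/5·(-4.513755)+3/4·18.308254≈10.120186
n=7: y≈10.120186, sp=-1, e=sp−y≈-11.120186; I≈-6.431368, D=e−e_prev≈-17.633942; u=2·(-11.120186)+1/2·(-6.431368)+1/4·(-17.633942)≈-29.864542; next y=4/5·10.120186+3/4·(-29.864542)≈-14.302257
n=8: y≈-14.302257, sp=-1, e=sp−y≈13.302257; I≈6.870890, D=e−e_prev≈24.422444; u=2·13.302257+1/2·6.870890+1/4·24.422444≈36.145571; next y=4/5·(-14.302257)+3/4·36.145571≈15.667372
n=9: y≈15.667372, sp=-1, e=sp−y≈-16.667372; I≈-9.796482, D=e−e_prev≈-29.969630; u=2·(-16.667372)+1/2·(-9.796482)+1/4·(-29.969630)≈-45.725393; next y=4/5·15.667372+3/4·(-45.725393)≈-21.760147
n=10: y≈-21.760147, sp=5, e=sp−y≈26.760147; I≈16.963665, D=e−e_prev≈43.427519; u=2·26.760147+1/2·16.963665+1/4·43.427519≈72.859006; next y=4/5·(-21.760147)+3/4·72.859006≈37.236137
n=11: y≈37.236137, sp=5, e=sp−y≈-32.236137; I≈-15.272472, D=e−e_prev≈-58.996284; u=2·(-32.236137)+1/2·(-15.272472)+1/4·(-58.996284)≈-86.857581; next y=4/5·37.236137+3/4·(-86.857581)≈-35.354276
n=12: y≈-35.354276, sp=5, e=sp−y≈40.354276; I≈25.081804, D=e−e_prev≈72.590413; u=2·40.354276+1/2·25.081804+1/4·72.590413≈111.397057; next y=4/5·(-35.354276)+3/4·111.397057≈55.264372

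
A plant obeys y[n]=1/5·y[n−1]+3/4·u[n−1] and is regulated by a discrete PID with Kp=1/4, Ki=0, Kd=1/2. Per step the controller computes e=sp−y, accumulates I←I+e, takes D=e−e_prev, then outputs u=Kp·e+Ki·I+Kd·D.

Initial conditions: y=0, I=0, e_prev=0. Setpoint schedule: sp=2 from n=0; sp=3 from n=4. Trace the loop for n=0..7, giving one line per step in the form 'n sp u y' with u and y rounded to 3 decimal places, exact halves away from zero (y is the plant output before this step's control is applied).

0 2 1.500 0.000
1 2 -0.344 1.125
2 2 1.087 -0.033
3 2 -0.123 0.809
4 3 1.602 0.070
5 3 -0.127 1.216
6 3 1.247 0.148
7 3 0.100 0.965

(exact arithmetic carried between steps; '≈' marks a value shown rounded to 6 d.p. or computed from one; I and e_prev carry over from the previous line; the table rounds u and y to 3 d.p., halves away from zero)
n=0: y=0, sp=2, e=sp−y=2; I=2, D=e−e_prev=2; u=1/4·2+0·2+1/2·2=1.5; next y=1/5·0+3/4·1.5=1.125
n=1: y=1.125, sp=2, e=sp−y=0.875; I=2.875, D=e−e_prev=-1.125; u=1/4·0.875+0·2.875+1/2·(-1.125)=-0.34375; next y=1/5·1.125+3/4·(-0.34375)≈-0.032813
n=2: y≈-0.032813, sp=2, e=sp−y≈2.032813; I≈4.907813, D=e−e_prev≈1.157813; u=1/4·2.032813+0·4.907813+1/2·1.157813≈1.087109; next y=1/5·(-0.032813)+3/4·1.087109≈0.808770
n=3: y≈0.808770, sp=2, e=sp−y≈1.191230; I≈6.099043, D=e−e_prev≈-0.841582; u=1/4·1.191230+0·6.099043+1/2·(-0.841582)≈-0.122983; next y=1/5·0.808770+3/4·(-0.122983)≈0.069516
n=4: y≈0.069516, sp=3, e=sp−y≈2.930484; I≈9.029527, D=e−e_prev≈1.739253; u=1/4·2.930484+0·9.029527+1/2·1.739253≈1.602247; next y=1/5·0.069516+3/4·1.602247≈1.215589
n=5: y≈1.215589, sp=3, e=sp−y≈1.784411; I≈10.813938, D=e−e_prev≈-1.146073; u=1/4·1.784411+0·10.813938+1/2·(-1.146073)≈-0.126933; next y=1/5·1.215589+3/4·(-0.126933)≈0.147918
n=6: y≈0.147918, sp=3, e=sp−y≈2.852082; I≈13.666020, D=e−e_prev≈1.067671; u=1/4·2.852082+0·13.666020+1/2·1.067671≈1.246856; next y=1/5·0.147918+3/4·1.246856≈0.964726
n=7: y≈0.964726, sp=3, e=sp−y≈2.035274; I≈15.701294, D=e−e_prev≈-0.816808; u=1/4·2.035274+0·15.701294+1/2·(-0.816808)≈0.100415; next y=1/5·0.964726+3/4·0.100415≈0.268256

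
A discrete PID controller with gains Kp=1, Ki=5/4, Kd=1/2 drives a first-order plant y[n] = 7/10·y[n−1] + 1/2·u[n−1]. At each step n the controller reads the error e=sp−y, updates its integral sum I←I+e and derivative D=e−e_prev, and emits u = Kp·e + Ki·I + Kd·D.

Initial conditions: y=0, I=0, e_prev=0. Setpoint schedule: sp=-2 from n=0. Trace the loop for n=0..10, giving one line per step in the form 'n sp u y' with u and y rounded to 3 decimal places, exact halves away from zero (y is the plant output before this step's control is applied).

(exact arithmetic carried between steps; '≈' marks a value shown rounded to 6 d.p. or computed from one; I and e_prev carry over from the previous line; the table rounds u and y to 3 d.p., halves away from zero)
n=0: y=0, sp=-2, e=sp−y=-2; I=-2, D=e−e_prev=-2; u=1·(-2)+5/4·(-2)+1/2·(-2)=-5.5; next y=7/10·0+1/2·(-5.5)=-2.75
n=1: y=-2.75, sp=-2, e=sp−y=0.75; I=-1.25, D=e−e_prev=2.75; u=1·0.75+5/4·(-1.25)+1/2·2.75=0.5625; next y=7/10·(-2.75)+1/2·0.5625=-1.64375
n=2: y=-1.64375, sp=-2, e=sp−y=-0.35625; I=-1.60625, D=e−e_prev=-1.10625; u=1·(-0.35625)+5/4·(-1.60625)+1/2·(-1.10625)≈-2.917188; next y=7/10·(-1.64375)+1/2·(-2.917188)≈-2.609219
n=3: y≈-2.609219, sp=-2, e=sp−y≈0.609219; I≈-0.997031, D=e−e_prev≈0.965469; u=1·0.609219+5/4·(-0.997031)+1/2·0.965469≈-0.154336; next y=7/10·(-2.609219)+1/2·(-0.154336)≈-1.903621
n=4: y≈-1.903621, sp=-2, e=sp−y≈-0.096379; I≈-1.093410, D=e−e_prev≈-0.705598; u=1·(-0.096379)+5/4·(-1.093410)+1/2·(-0.705598)≈-1.815940; next y=7/10·(-1.903621)+1/2·(-1.815940)≈-2.240505
n=5: y≈-2.240505, sp=-2, e=sp−y≈0.240505; I≈-0.852905, D=e−e_prev≈0.336884; u=1·0.240505+5/4·(-0.852905)+1/2·0.336884≈-0.657185; next y=7/10·(-2.240505)+1/2·(-0.657185)≈-1.896946
n=6: y≈-1.896946, sp=-2, e=sp−y≈-0.103054; I≈-0.955959, D=e−e_prev≈-0.343559; u=1·(-0.103054)+5/4·(-0.955959)+1/2·(-0.343559)≈-1.469783; next y=7/10·(-1.896946)+1/2·(-1.469783)≈-2.062754
n=7: y≈-2.062754, sp=-2, e=sp−y≈0.062754; I≈-0.893206, D=e−e_prev≈0.165808; u=1·0.062754+5/4·(-0.893206)+1/2·0.165808≈-0.970850; next y=7/10·(-2.062754)+1/2·(-0.970850)≈-1.929352
n=8: y≈-1.929352, sp=-2, e=sp−y≈-0.070648; I≈-0.963853, D=e−e_prev≈-0.133401; u=1·(-0.070648)+5/4·(-0.963853)+1/2·(-0.133401)≈-1.342165; next y=7/10·(-1.929352)+1/2·(-1.342165)≈-2.021629
n=9: y≈-2.021629, sp=-2, e=sp−y≈0.021629; I≈-0.942224, D=e−e_prev≈0.092277; u=1·0.021629+5/4·(-0.942224)+1/2·0.092277≈-1.110013; next y=7/10·(-2.021629)+1/2·(-1.110013)≈-1.970147
n=10: y≈-1.970147, sp=-2, e=sp−y≈-0.029853; I≈-0.972077, D=e−e_prev≈-0.051482; u=1·(-0.029853)+5/4·(-0.972077)+1/2·(-0.051482)≈-1.270691; next y=7/10·(-1.970147)+1/2·(-1.270691)≈-2.014448

0 -2 -5.500 0.000
1 -2 0.563 -2.750
2 -2 -2.917 -1.644
3 -2 -0.154 -2.609
4 -2 -1.816 -1.904
5 -2 -0.657 -2.241
6 -2 -1.470 -1.897
7 -2 -0.971 -2.063
8 -2 -1.342 -1.929
9 -2 -1.110 -2.022
10 -2 -1.271 -1.970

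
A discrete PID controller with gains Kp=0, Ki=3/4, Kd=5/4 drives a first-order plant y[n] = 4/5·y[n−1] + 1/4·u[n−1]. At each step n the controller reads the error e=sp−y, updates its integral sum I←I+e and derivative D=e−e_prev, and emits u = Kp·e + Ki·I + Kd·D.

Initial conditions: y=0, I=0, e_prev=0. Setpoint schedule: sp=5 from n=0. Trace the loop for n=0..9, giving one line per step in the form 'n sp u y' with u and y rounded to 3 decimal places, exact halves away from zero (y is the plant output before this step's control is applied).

0 5 10.000 0.000
1 5 2.500 2.500
2 5 7.250 2.625
3 5 6.613 3.913
4 5 7.296 4.783
5 5 6.812 5.651
6 5 6.263 6.224
7 5 5.419 6.545
8 5 4.570 6.590
9 5 3.786 6.415

(exact arithmetic carried between steps; '≈' marks a value shown rounded to 6 d.p. or computed from one; I and e_prev carry over from the previous line; the table rounds u and y to 3 d.p., halves away from zero)
n=0: y=0, sp=5, e=sp−y=5; I=5, D=e−e_prev=5; u=0·5+3/4·5+5/4·5=10; next y=4/5·0+1/4·10=2.5
n=1: y=2.5, sp=5, e=sp−y=2.5; I=7.5, D=e−e_prev=-2.5; u=0·2.5+3/4·7.5+5/4·(-2.5)=2.5; next y=4/5·2.5+1/4·2.5=2.625
n=2: y=2.625, sp=5, e=sp−y=2.375; I=9.875, D=e−e_prev=-0.125; u=0·2.375+3/4·9.875+5/4·(-0.125)=7.25; next y=4/5·2.625+1/4·7.25=3.9125
n=3: y=3.9125, sp=5, e=sp−y=1.0875; I=10.9625, D=e−e_prev=-1.2875; u=0·1.0875+3/4·10.9625+5/4·(-1.2875)=6.6125; next y=4/5·3.9125+1/4·6.6125=4.783125
n=4: y=4.783125, sp=5, e=sp−y=0.216875; I=11.179375, D=e−e_prev=-0.870625; u=0·0.216875+3/4·11.179375+5/4·(-0.870625)=7.29625; next y=4/5·4.783125+1/4·7.29625≈5.650563
n=5: y≈5.650563, sp=5, e=sp−y≈-0.650563; I≈10.528813, D=e−e_prev≈-0.867438; u=0·(-0.650563)+3/4·10.528813+5/4·(-0.867438)≈6.812313; next y=4/5·5.650563+1/4·6.812313≈6.223528
n=6: y≈6.223528, sp=5, e=sp−y≈-1.223528; I≈9.305284, D=e−e_prev≈-0.572966; u=0·(-1.223528)+3/4·9.305284+5/4·(-0.572966)≈6.262756; next y=4/5·6.223528+1/4·6.262756≈6.544512
n=7: y≈6.544512, sp=5, e=sp−y≈-1.544512; I≈7.760773, D=e−e_prev≈-0.320983; u=0·(-1.544512)+3/4·7.760773+5/4·(-0.320983)≈5.419350; next y=4/5·6.544512+1/4·5.419350≈6.590447
n=8: y≈6.590447, sp=5, e=sp−y≈-1.590447; I≈6.170326, D=e−e_prev≈-0.045935; u=0·(-1.590447)+3/4·6.170326+5/4·(-0.045935)≈4.570325; next y=4/5·6.590447+1/4·4.570325≈6.414939
n=9: y≈6.414939, sp=5, e=sp−y≈-1.414939; I≈4.755387, D=e−e_prev≈0.175508; u=0·(-1.414939)+3/4·4.755387+5/4·0.175508≈3.785925; next y=4/5·6.414939+1/4·3.785925≈6.078432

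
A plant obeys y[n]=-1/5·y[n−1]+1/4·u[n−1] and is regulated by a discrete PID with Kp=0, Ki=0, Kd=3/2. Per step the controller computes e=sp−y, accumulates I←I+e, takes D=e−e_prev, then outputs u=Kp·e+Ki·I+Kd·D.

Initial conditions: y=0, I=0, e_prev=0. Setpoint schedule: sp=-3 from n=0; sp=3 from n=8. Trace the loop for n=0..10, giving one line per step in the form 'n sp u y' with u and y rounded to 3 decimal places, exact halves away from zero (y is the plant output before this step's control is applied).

0 -3 -4.500 0.000
1 -3 1.688 -1.125
2 -3 -2.658 0.647
3 -3 2.161 -0.794
4 -3 -2.239 0.699
5 -3 2.098 -0.700
6 -3 -2.046 0.664
7 -3 1.963 -0.644
8 3 7.104 0.620
9 3 -1.549 1.652
10 3 3.554 -0.718

(exact arithmetic carried between steps; '≈' marks a value shown rounded to 6 d.p. or computed from one; I and e_prev carry over from the previous line; the table rounds u and y to 3 d.p., halves away from zero)
n=0: y=0, sp=-3, e=sp−y=-3; I=-3, D=e−e_prev=-3; u=0·(-3)+0·(-3)+3/2·(-3)=-4.5; next y=-1/5·0+1/4·(-4.5)=-1.125
n=1: y=-1.125, sp=-3, e=sp−y=-1.875; I=-4.875, D=e−e_prev=1.125; u=0·(-1.875)+0·(-4.875)+3/2·1.125=1.6875; next y=-1/5·(-1.125)+1/4·1.6875=0.646875
n=2: y=0.646875, sp=-3, e=sp−y=-3.646875; I=-8.521875, D=e−e_prev=-1.771875; u=0·(-3.646875)+0·(-8.521875)+3/2·(-1.771875)≈-2.657813; next y=-1/5·0.646875+1/4·(-2.657813)≈-0.793828
n=3: y≈-0.793828, sp=-3, e=sp−y≈-2.206172; I≈-10.728047, D=e−e_prev≈1.440703; u=0·(-2.206172)+0·(-10.728047)+3/2·1.440703≈2.161055; next y=-1/5·(-0.793828)+1/4·2.161055≈0.699029
n=4: y≈0.699029, sp=-3, e=sp−y≈-3.699029; I≈-14.427076, D=e−e_prev≈-1.492857; u=0·(-3.699029)+0·(-14.427076)+3/2·(-1.492857)≈-2.239286; next y=-1/5·0.699029+1/4·(-2.239286)≈-0.699627
n=5: y≈-0.699627, sp=-3, e=sp−y≈-2.300373; I≈-16.727449, D=e−e_prev≈1.398657; u=0·(-2.300373)+0·(-16.727449)+3/2·1.398657≈2.097985; next y=-1/5·(-0.699627)+1/4·2.097985≈0.664422
n=6: y≈0.664422, sp=-3, e=sp−y≈-3.664422; I≈-20.391871, D=e−e_prev≈-1.364049; u=0·(-3.664422)+0·(-20.391871)+3/2·(-1.364049)≈-2.046074; next y=-1/5·0.664422+1/4·(-2.046074)≈-0.644403
n=7: y≈-0.644403, sp=-3, e=sp−y≈-2.355597; I≈-22.747468, D=e−e_prev≈1.308825; u=0·(-2.355597)+0·(-22.747468)+3/2·1.308825≈1.963237; next y=-1/5·(-0.644403)+1/4·1.963237≈0.619690
n=8: y≈0.619690, sp=3, e=sp−y≈2.380310; I≈-20.367157, D=e−e_prev≈4.735907; u=0·2.380310+0·(-20.367157)+3/2·4.735907≈7.103861; next y=-1/5·0.619690+1/4·7.103861≈1.652027
n=9: y≈1.652027, sp=3, e=sp−y≈1.347973; I≈-19.019185, D=e−e_prev≈-1.032338; u=0·1.347973+0·(-19.019185)+3/2·(-1.032338)≈-1.548506; next y=-1/5·1.652027+1/4·(-1.548506)≈-0.717532
n=10: y≈-0.717532, sp=3, e=sp−y≈3.717532; I≈-15.301653, D=e−e_prev≈2.369559; u=0·3.717532+0·(-15.301653)+3/2·2.369559≈3.554339; next y=-1/5·(-0.717532)+1/4·3.554339≈1.032091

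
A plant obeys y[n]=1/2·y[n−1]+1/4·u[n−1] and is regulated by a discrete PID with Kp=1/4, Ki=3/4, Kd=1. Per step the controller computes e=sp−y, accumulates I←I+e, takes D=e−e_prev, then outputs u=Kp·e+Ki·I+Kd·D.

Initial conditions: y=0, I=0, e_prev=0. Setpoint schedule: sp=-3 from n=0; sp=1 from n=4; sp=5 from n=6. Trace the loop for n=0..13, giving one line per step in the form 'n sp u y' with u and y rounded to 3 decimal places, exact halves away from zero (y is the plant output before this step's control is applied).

0 -3 -6.000 0.000
1 -3 -2.250 -1.500
2 -3 -5.250 -1.313
3 -3 -5.016 -1.969
4 1 2.094 -2.238
5 1 -3.032 -0.596
6 5 8.728 -1.056
7 5 3.390 1.654
8 5 8.568 1.674
9 5 8.473 2.979
10 5 10.036 3.608
11 5 10.299 4.313
12 5 10.683 4.731
13 5 10.692 5.036

(exact arithmetic carried between steps; '≈' marks a value shown rounded to 6 d.p. or computed from one; I and e_prev carry over from the previous line; the table rounds u and y to 3 d.p., halves away from zero)
n=0: y=0, sp=-3, e=sp−y=-3; I=-3, D=e−e_prev=-3; u=1/4·(-3)+3/4·(-3)+1·(-3)=-6; next y=1/2·0+1/4·(-6)=-1.5
n=1: y=-1.5, sp=-3, e=sp−y=-1.5; I=-4.5, D=e−e_prev=1.5; u=1/4·(-1.5)+3/4·(-4.5)+1·1.5=-2.25; next y=1/2·(-1.5)+1/4·(-2.25)=-1.3125
n=2: y=-1.3125, sp=-3, e=sp−y=-1.6875; I=-6.1875, D=e−e_prev=-0.1875; u=1/4·(-1.6875)+3/4·(-6.1875)+1·(-0.1875)=-5.25; next y=1/2·(-1.3125)+1/4·(-5.25)=-1.96875
n=3: y=-1.96875, sp=-3, e=sp−y=-1.03125; I=-7.21875, D=e−e_prev=0.65625; u=1/4·(-1.03125)+3/4·(-7.21875)+1·0.65625=-5.015625; next y=1/2·(-1.96875)+1/4·(-5.015625)≈-2.238281
n=4: y≈-2.238281, sp=1, e=sp−y≈3.238281; I≈-3.980469, D=e−e_prev≈4.269531; u=1/4·3.238281+3/4·(-3.980469)+1·4.269531≈2.09375; next y=1/2·(-2.238281)+1/4·2.09375≈-0.595703
n=5: y≈-0.595703, sp=1, e=sp−y≈1.595703; I≈-2.384766, D=e−e_prev≈-1.642578; u=1/4·1.595703+3/4·(-2.384766)+1·(-1.642578)≈-3.032227; next y=1/2·(-0.595703)+1/4·(-3.032227)≈-1.055908
n=6: y≈-1.055908, sp=5, e=sp−y≈6.055908; I≈3.671143, D=e−e_prev≈4.460205; u=1/4·6.055908+3/4·3.671143+1·4.460205≈8.727539; next y=1/2·(-1.055908)+1/4·8.727539≈1.653931
n=7: y≈1.653931, sp=5, e=sp−y≈3.346069; I≈7.017212, D=e−e_prev≈-2.709839; u=1/4·3.346069+3/4·7.017212+1·(-2.709839)≈3.389587; next y=1/2·1.653931+1/4·3.389587≈1.674362
n=8: y≈1.674362, sp=5, e=sp−y≈3.325638; I≈10.342850, D=e−e_prev≈-0.020432; u=1/4·3.325638+3/4·10.342850+1·(-0.020432)≈8.568115; next y=1/2·1.674362+1/4·8.568115≈2.979210
n=9: y≈2.979210, sp=5, e=sp−y≈2.020790; I≈12.363640, D=e−e_prev≈-1.304848; u=1/4·2.020790+3/4·12.363640+1·(-1.304848)≈8.473080; next y=1/2·2.979210+1/4·8.473080≈3.607875
n=10: y≈3.607875, sp=5, e=sp−y≈1.392125; I≈13.755765, D=e−e_prev≈-0.628665; u=1/4·1.392125+3/4·13.755765+1·(-0.628665)≈10.036190; next y=1/2·3.607875+1/4·10.036190≈4.312985
n=11: y≈4.312985, sp=5, e=sp−y≈0.687015; I≈14.442780, D=e−e_prev≈-0.705110; u=1/4·0.687015+3/4·14.442780+1·(-0.705110)≈10.298729; next y=1/2·4.312985+1/4·10.298729≈4.731175
n=12: y≈4.731175, sp=5, e=sp−y≈0.268825; I≈14.711605, D=e−e_prev≈-0.418190; u=1/4·0.268825+3/4·14.711605+1·(-0.418190)≈10.682721; next y=1/2·4.731175+1/4·10.682721≈5.036267
n=13: y≈5.036267, sp=5, e=sp−y≈-0.036267; I≈14.675338, D=e−e_prev≈-0.305093; u=1/4·(-0.036267)+3/4·14.675338+1·(-0.305093)≈10.692344; next y=1/2·5.036267+1/4·10.692344≈5.191220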